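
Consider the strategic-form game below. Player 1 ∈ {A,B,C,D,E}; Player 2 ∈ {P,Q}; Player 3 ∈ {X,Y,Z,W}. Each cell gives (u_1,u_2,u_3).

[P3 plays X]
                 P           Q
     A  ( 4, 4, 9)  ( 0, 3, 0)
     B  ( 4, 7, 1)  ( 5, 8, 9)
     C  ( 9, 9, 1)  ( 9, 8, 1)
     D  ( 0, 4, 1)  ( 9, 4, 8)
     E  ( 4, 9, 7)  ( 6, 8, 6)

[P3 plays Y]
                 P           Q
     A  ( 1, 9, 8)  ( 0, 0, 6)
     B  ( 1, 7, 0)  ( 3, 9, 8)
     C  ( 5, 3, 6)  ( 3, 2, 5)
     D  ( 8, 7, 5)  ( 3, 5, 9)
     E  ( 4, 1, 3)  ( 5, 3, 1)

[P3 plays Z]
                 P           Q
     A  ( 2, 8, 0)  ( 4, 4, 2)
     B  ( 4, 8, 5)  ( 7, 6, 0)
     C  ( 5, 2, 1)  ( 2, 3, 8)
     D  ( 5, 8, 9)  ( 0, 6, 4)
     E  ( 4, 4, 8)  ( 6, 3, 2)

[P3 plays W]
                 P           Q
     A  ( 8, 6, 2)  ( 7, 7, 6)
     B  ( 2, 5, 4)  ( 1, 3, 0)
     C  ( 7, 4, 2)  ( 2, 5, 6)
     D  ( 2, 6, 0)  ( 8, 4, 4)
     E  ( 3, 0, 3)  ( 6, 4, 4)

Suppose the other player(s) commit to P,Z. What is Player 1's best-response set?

BR_1 = {C,D}

u_1(A vs P,Z) = 2
u_1(B vs P,Z) = 4
u_1(C vs P,Z) = 5
u_1(D vs P,Z) = 5
u_1(E vs P,Z) = 4
max payoff 5 at {C,D}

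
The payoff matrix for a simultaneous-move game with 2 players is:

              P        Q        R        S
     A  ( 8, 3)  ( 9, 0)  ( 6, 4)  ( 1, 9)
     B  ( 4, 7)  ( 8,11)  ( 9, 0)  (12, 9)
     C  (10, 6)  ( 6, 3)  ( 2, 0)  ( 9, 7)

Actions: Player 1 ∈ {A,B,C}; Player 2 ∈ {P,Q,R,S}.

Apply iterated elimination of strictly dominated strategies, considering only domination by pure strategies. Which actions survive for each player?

Survivors P1:{A,B} P2:{Q,S}

P2 drop P (S beats it: A:9>3 B:9>7 C:7>6)
P1 drop C (B beats it: Q:8>6 R:9>2 S:12>9)
P2 drop R (S beats it: A:9>4 B:9>0)
P1→{A,B} P2→{Q,S}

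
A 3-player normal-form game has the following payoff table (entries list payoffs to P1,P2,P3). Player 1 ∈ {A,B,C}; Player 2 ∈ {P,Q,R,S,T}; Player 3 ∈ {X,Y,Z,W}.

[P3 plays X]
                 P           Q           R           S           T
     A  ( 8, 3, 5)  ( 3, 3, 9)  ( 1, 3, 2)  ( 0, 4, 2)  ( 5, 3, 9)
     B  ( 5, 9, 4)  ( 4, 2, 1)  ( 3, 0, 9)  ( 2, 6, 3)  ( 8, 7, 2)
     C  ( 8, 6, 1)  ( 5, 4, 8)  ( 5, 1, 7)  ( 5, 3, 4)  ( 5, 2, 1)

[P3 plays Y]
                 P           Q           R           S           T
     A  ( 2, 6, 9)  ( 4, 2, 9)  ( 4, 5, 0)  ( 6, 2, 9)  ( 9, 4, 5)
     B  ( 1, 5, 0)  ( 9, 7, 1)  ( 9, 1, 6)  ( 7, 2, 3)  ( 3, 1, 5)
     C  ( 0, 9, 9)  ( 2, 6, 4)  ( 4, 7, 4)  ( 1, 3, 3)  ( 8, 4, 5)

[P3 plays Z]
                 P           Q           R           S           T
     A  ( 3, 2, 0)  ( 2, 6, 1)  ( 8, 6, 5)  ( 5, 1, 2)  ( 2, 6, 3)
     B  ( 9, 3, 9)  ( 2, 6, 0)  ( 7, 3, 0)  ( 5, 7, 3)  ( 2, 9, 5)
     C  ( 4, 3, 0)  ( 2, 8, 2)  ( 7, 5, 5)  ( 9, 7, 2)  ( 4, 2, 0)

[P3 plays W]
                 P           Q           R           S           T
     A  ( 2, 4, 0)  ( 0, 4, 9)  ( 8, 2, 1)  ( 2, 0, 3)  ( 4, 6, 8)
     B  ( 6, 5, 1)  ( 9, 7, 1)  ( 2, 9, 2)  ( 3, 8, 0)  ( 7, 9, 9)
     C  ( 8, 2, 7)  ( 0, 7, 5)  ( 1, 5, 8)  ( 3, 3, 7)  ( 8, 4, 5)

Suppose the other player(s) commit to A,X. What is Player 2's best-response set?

P2 best: {S}

u_2(P vs A,X) = 3
u_2(Q vs A,X) = 3
u_2(R vs A,X) = 3
u_2(S vs A,X) = 4
u_2(T vs A,X) = 3
max payoff 4 at {S}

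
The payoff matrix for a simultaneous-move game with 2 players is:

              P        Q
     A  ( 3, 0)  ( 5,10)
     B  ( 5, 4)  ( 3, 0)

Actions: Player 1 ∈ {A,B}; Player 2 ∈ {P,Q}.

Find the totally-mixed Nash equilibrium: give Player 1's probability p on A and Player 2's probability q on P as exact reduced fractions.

P1 indiff ⇒ q·3+(1-q)·5 = q·5+(1-q)·3 ⇒ q(-2) = (1-q)(-2) ⇒ q = 1/2
P2 indiff ⇒ p·0+(1-p)·4 = p·10+(1-p)·0 ⇒ p(-10) = (1-p)(-4) ⇒ p = 2/7

p=2/7, q=1/2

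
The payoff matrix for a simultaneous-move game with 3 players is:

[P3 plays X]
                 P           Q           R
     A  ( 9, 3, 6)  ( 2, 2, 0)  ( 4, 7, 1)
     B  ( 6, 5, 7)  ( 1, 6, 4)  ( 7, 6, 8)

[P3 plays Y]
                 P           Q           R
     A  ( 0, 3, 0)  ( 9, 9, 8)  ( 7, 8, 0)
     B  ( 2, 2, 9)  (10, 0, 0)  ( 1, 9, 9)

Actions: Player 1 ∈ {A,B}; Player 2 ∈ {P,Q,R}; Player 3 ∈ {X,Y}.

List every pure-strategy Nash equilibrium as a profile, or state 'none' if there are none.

No pure NE.

(A,P,X): not NE [P2→R gives 7>3]
(A,P,Y): not NE [P1→B gives 2>0; P2→Q gives 9>3; P3→X gives 6>0]
(A,Q,X): not NE [P2→R gives 7>2; P3→Y gives 8>0]
(A,Q,Y): not NE [P1→B gives 10>9]
(A,R,X): not NE [P1→B gives 7>4]
(A,R,Y): not NE [P2→Q gives 9>8; P3→X gives 1>0]
(B,P,X): not NE [P1→A gives 9>6; P2→R gives 6>5; P3→Y gives 9>7]
(B,P,Y): not NE [P2→R gives 9>2]
(B,Q,X): not NE [P1→A gives 2>1]
(B,Q,Y): not NE [P2→R gives 9>0; P3→X gives 4>0]
(B,R,X): not NE [P3→Y gives 9>8]
(B,R,Y): not NE [P1→A gives 7>1]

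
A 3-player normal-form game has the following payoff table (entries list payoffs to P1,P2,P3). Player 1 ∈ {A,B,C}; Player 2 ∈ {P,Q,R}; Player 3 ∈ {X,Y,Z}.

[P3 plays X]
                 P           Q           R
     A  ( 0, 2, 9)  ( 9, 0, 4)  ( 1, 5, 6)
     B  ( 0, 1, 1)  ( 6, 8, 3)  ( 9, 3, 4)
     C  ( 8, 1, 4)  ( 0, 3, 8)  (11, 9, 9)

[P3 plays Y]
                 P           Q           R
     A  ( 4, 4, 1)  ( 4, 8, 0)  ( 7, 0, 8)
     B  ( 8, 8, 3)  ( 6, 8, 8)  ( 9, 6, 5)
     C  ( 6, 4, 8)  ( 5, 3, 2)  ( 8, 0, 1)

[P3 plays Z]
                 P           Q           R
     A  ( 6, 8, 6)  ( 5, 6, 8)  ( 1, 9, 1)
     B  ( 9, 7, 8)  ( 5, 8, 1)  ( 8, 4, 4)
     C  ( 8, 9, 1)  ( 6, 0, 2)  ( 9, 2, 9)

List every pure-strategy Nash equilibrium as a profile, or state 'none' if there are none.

(A,P,X): not NE [P1→C gives 8>0; P2→R gives 5>2]
(A,P,Y): not NE [P1→B gives 8>4; P2→Q gives 8>4; P3→X gives 9>1]
(A,P,Z): not NE [P1→B gives 9>6; P2→R gives 9>8; P3→X gives 9>6]
(A,Q,X): not NE [P2→R gives 5>0; P3→Z gives 8>4]
(A,Q,Y): not NE [P1→B gives 6>4; P3→Z gives 8>0]
(A,Q,Z): not NE [P1→C gives 6>5; P2→R gives 9>6]
(A,R,X): not NE [P1→C gives 11>1; P3→Y gives 8>6]
(A,R,Y): not NE [P1→B gives 9>7; P2→Q gives 8>0]
(A,R,Z): not NE [P1→C gives 9>1; P3→Y gives 8>1]
(B,P,X): not NE [P1→C gives 8>0; P2→Q gives 8>1; P3→Z gives 8>1]
(B,P,Y): not NE [P3→Z gives 8>3]
(B,P,Z): not NE [P2→Q gives 8>7]
(B,Q,X): not NE [P1→A gives 9>6; P3→Y gives 8>3]
(B,Q,Y): NE
(B,Q,Z): not NE [P1→C gives 6>5; P3→Y gives 8>1]
(B,R,X): not NE [P1→C gives 11>9; P2→Q gives 8>3; P3→Y gives 5>4]
(B,R,Y): not NE [P2→Q gives 8>6]
(B,R,Z): not NE [P1→C gives 9>8; P2→Q gives 8>4; P3→Y gives 5>4]
(C,P,X): not NE [P2→R gives 9>1; P3→Y gives 8>4]
(C,P,Y): not NE [P1→B gives 8>6]
(C,P,Z): not NE [P1→B gives 9>8; P3→Y gives 8>1]
(C,Q,X): not NE [P1→A gives 9>0; P2→R gives 9>3]
(C,Q,Y): not NE [P1→B gives 6>5; P2→P gives 4>3; P3→X gives 8>2]
(C,Q,Z): not NE [P2→P gives 9>0; P3→X gives 8>2]
(C,R,X): NE
(C,R,Y): not NE [P1→B gives 9>8; P2→P gives 4>0; P3→Z gives 9>1]
(C,R,Z): not NE [P2→P gives 9>2]

NE set: (B,Q,Y), (C,R,X)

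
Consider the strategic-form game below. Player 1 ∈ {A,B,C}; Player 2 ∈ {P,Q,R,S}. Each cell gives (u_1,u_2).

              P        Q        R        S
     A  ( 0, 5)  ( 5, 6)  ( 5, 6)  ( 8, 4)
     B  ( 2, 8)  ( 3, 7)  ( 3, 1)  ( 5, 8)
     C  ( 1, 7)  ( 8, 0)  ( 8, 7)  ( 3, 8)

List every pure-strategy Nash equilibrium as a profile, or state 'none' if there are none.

Nash profiles: (B,P)

(A,P): not NE [P1→B gives 2>0; P2→R gives 6>5]
(A,Q): not NE [P1→C gives 8>5]
(A,R): not NE [P1→C gives 8>5]
(A,S): not NE [P2→R gives 6>4]
(B,P): NE
(B,Q): not NE [P1→C gives 8>3; P2→S gives 8>7]
(B,R): not NE [P1→C gives 8>3; P2→S gives 8>1]
(B,S): not NE [P1→A gives 8>5]
(C,P): not NE [P1→B gives 2>1; P2→S gives 8>7]
(C,Q): not NE [P2→S gives 8>0]
(C,R): not NE [P2→S gives 8>7]
(C,S): not NE [P1→A gives 8>3]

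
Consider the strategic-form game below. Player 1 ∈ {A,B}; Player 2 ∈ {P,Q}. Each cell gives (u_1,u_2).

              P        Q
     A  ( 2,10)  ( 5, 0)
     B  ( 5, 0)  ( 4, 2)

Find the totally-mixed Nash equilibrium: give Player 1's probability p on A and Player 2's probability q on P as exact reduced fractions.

P1 indiff ⇒ q·2+(1-q)·5 = q·5+(1-q)·4 ⇒ q(-3) = (1-q)(-1) ⇒ q = 1/4
P2 indiff ⇒ p·10+(1-p)·0 = p·0+(1-p)·2 ⇒ p(10) = (1-p)(2) ⇒ p = 1/6

P1 mixes 1/6 on A; P2 mixes 1/4 on P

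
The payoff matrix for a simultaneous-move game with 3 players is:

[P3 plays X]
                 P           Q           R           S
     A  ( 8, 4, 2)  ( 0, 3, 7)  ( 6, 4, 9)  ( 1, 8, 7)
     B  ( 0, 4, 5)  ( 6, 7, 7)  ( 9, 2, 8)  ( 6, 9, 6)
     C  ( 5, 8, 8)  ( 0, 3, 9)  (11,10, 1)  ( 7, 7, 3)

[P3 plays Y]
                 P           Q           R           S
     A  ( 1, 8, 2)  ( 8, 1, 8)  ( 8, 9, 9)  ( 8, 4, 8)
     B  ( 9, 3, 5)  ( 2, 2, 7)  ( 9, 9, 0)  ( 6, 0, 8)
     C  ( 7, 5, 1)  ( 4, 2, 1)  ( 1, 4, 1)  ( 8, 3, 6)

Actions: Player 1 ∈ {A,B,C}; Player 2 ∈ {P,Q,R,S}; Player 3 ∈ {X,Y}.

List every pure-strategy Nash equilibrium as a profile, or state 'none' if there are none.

(A,P,X): not NE [P2→S gives 8>4]
(A,P,Y): not NE [P1→B gives 9>1; P2→R gives 9>8]
(A,Q,X): not NE [P1→B gives 6>0; P2→S gives 8>3; P3→Y gives 8>7]
(A,Q,Y): not NE [P2→R gives 9>1]
(A,R,X): not NE [P1→C gives 11>6; P2→S gives 8>4]
(A,R,Y): not NE [P1→B gives 9>8]
(A,S,X): not NE [P1→C gives 7>1; P3→Y gives 8>7]
(A,S,Y): not NE [P2→R gives 9>4]
(B,P,X): not NE [P1→A gives 8>0; P2→S gives 9>4]
(B,P,Y): not NE [P2→R gives 9>3]
(B,Q,X): not NE [P2→S gives 9>7]
(B,Q,Y): not NE [P1→A gives 8>2; P2→R gives 9>2]
(B,R,X): not NE [P1→C gives 11>9; P2→S gives 9>2]
(B,R,Y): not NE [P3→X gives 8>0]
(B,S,X): not NE [P1→C gives 7>6; P3→Y gives 8>6]
(B,S,Y): not NE [P1→C gives 8>6; P2→R gives 9>0]
(C,P,X): not NE [P1→A gives 8>5; P2→R gives 10>8]
(C,P,Y): not NE [P1→B gives 9>7; P3→X gives 8>1]
(C,Q,X): not NE [P1→B gives 6>0; P2→R gives 10>3]
(C,Q,Y): not NE [P1→A gives 8>4; P2→P gives 5>2; P3→X gives 9>1]
(C,R,X): NE
(C,R,Y): not NE [P1→B gives 9>1; P2→P gives 5>4]
(C,S,X): not NE [P2→R gives 10>7; P3→Y gives 6>3]
(C,S,Y): not NE [P2→P gives 5>3]

PSNE = {(C,R,X)}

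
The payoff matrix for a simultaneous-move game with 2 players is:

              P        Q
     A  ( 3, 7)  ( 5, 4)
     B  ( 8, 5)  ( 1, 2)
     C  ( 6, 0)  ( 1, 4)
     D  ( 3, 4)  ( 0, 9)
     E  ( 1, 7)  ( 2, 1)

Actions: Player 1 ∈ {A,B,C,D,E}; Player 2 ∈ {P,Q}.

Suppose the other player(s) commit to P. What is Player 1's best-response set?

u_1(A vs P) = 3
u_1(B vs P) = 8
u_1(C vs P) = 6
u_1(D vs P) = 3
u_1(E vs P) = 1
max payoff 8 at {B}

BR_1 = {B}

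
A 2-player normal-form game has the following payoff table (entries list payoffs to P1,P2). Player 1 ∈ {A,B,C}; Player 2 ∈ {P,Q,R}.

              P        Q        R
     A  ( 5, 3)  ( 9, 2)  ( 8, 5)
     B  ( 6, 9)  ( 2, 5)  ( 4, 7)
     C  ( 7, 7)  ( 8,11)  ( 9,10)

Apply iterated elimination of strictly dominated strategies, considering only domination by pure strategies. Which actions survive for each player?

Survivors P1:{A,C} P2:{Q,R}

P1 drop B (C beats it: P:7>6 Q:8>2 R:9>4)
P2 drop P (R beats it: A:5>3 C:10>7)
P1→{A,C} P2→{Q,R}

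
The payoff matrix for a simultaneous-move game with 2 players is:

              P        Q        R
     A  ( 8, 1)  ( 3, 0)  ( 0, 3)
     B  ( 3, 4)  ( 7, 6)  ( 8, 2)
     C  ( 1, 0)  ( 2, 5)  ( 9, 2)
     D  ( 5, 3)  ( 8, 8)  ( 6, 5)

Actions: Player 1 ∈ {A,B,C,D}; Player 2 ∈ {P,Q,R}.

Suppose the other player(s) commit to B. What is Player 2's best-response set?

argmax u_2 = {Q}

u_2(P vs B) = 4
u_2(Q vs B) = 6
u_2(R vs B) = 2
max payoff 6 at {Q}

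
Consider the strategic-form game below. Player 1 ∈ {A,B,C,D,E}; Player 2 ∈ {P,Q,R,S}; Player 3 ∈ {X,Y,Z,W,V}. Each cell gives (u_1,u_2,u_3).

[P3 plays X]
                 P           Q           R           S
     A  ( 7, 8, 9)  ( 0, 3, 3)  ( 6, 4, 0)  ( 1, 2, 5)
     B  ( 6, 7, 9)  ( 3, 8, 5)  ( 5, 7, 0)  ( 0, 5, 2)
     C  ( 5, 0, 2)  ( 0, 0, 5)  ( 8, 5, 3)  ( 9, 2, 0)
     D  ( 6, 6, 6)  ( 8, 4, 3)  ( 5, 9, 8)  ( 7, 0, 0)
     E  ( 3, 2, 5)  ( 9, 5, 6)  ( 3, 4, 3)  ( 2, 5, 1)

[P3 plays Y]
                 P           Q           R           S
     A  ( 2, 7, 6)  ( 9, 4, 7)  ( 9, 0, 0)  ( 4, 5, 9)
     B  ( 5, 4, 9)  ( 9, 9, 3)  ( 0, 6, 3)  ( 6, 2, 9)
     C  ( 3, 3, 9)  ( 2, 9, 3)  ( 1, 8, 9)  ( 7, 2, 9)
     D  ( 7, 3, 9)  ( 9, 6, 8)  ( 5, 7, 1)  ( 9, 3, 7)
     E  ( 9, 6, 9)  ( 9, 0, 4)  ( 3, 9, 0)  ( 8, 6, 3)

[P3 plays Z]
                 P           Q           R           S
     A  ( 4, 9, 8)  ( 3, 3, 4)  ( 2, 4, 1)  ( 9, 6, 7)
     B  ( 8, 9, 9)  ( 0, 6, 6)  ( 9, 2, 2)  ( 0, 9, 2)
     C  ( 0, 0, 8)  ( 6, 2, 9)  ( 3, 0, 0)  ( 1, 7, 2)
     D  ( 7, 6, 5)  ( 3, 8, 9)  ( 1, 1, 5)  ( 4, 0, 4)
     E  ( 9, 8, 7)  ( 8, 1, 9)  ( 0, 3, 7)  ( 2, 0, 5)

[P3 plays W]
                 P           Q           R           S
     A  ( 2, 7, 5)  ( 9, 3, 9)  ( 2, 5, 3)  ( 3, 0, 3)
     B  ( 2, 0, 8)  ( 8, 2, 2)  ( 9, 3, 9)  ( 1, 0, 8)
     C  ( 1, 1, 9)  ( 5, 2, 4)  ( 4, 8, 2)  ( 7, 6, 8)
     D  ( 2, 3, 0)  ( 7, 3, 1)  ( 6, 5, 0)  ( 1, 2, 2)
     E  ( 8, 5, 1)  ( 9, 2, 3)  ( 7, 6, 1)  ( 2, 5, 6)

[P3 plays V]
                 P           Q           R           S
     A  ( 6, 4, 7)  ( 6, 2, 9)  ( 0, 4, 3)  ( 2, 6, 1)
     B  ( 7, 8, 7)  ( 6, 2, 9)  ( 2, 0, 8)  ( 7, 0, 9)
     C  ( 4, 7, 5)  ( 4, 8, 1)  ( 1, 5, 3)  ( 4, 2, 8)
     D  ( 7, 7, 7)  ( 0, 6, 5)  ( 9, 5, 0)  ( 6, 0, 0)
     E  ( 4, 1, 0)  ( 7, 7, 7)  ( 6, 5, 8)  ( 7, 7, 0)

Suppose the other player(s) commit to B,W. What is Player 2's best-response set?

BR_2 = {R}

u_2(P vs B,W) = 0
u_2(Q vs B,W) = 2
u_2(R vs B,W) = 3
u_2(S vs B,W) = 0
max payoff 3 at {R}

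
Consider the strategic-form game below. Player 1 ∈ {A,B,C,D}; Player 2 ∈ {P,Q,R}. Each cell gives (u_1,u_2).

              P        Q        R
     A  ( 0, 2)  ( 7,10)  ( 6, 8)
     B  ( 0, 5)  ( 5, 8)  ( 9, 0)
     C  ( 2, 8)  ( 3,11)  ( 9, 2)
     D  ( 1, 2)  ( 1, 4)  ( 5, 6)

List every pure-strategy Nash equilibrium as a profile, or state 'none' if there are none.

Nash profiles: (A,Q)

(A,P): not NE [P1→C gives 2>0; P2→Q gives 10>2]
(A,Q): NE
(A,R): not NE [P1→C gives 9>6; P2→Q gives 10>8]
(B,P): not NE [P1→C gives 2>0; P2→Q gives 8>5]
(B,Q): not NE [P1→A gives 7>5]
(B,R): not NE [P2→Q gives 8>0]
(C,P): not NE [P2→Q gives 11>8]
(C,Q): not NE [P1→A gives 7>3]
(C,R): not NE [P2→Q gives 11>2]
(D,P): not NE [P1→C gives 2>1; P2→R gives 6>2]
(D,Q): not NE [P1→A gives 7>1; P2→R gives 6>4]
(D,R): not NE [P1→C gives 9>5]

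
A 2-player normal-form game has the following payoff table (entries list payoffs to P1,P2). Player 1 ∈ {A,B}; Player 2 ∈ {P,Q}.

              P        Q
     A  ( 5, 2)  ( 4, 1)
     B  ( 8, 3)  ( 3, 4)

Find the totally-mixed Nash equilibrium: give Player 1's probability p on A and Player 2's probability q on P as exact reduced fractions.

P1 indiff ⇒ q·5+(1-q)·4 = q·8+(1-q)·3 ⇒ q(-3) = (1-q)(-1) ⇒ q = 1/4
P2 indiff ⇒ p·2+(1-p)·3 = p·1+(1-p)·4 ⇒ p(1) = (1-p)(1) ⇒ p = 1/2

p=1/2, q=1/4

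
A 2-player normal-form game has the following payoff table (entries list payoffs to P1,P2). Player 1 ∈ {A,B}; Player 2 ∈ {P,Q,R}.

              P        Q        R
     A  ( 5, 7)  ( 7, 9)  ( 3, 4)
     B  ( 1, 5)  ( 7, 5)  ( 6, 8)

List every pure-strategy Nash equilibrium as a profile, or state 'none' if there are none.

Nash profiles: (A,Q), (B,R)

(A,P): not NE [P2→Q gives 9>7]
(A,Q): NE
(A,R): not NE [P1→B gives 6>3; P2→Q gives 9>4]
(B,P): not NE [P1→A gives 5>1; P2→R gives 8>5]
(B,Q): not NE [P2→R gives 8>5]
(B,R): NE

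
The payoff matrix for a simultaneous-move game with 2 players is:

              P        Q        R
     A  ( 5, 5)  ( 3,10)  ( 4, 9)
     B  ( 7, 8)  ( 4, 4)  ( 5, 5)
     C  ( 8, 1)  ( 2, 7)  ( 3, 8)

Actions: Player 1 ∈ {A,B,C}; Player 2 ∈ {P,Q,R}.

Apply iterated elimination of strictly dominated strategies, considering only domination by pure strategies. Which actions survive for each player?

P1 drop A (B beats it: P:7>5 Q:4>3 R:5>4)
P2 drop Q (R beats it: B:5>4 C:8>7)
P1→{B,C} P2→{P,R}

Remaining: P1:{B,C} P2:{P,R}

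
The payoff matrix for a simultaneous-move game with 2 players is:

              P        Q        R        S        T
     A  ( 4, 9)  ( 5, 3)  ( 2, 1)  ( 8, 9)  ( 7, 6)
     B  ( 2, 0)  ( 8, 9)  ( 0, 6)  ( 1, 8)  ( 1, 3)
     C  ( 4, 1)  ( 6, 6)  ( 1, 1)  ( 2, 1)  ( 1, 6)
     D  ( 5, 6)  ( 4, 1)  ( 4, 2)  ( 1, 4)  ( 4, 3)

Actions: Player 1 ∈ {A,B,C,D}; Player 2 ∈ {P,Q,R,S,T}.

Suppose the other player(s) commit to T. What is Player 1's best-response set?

u_1(A vs T) = 7
u_1(B vs T) = 1
u_1(C vs T) = 1
u_1(D vs T) = 4
max payoff 7 at {A}

P1 best: {A}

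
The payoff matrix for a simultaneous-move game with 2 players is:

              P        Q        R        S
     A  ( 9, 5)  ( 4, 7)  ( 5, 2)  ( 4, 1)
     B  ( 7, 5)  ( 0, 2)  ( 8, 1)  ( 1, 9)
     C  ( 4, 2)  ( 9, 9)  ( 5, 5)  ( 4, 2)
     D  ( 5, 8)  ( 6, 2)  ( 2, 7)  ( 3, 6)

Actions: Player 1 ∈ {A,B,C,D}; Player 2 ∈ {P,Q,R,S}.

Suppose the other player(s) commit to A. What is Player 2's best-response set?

u_2(P vs A) = 5
u_2(Q vs A) = 7
u_2(R vs A) = 2
u_2(S vs A) = 1
max payoff 7 at {Q}

argmax u_2 = {Q}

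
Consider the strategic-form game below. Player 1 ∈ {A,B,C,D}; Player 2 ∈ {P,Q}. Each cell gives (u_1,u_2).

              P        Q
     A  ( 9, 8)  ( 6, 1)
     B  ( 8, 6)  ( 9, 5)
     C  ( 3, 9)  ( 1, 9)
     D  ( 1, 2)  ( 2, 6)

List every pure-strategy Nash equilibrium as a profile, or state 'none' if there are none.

Nash profiles: (A,P)

(A,P): NE
(A,Q): not NE [P1→B gives 9>6; P2→P gives 8>1]
(B,P): not NE [P1→A gives 9>8]
(B,Q): not NE [P2→P gives 6>5]
(C,P): not NE [P1→A gives 9>3]
(C,Q): not NE [P1→B gives 9>1]
(D,P): not NE [P1→A gives 9>1; P2→Q gives 6>2]
(D,Q): not NE [P1→B gives 9>2]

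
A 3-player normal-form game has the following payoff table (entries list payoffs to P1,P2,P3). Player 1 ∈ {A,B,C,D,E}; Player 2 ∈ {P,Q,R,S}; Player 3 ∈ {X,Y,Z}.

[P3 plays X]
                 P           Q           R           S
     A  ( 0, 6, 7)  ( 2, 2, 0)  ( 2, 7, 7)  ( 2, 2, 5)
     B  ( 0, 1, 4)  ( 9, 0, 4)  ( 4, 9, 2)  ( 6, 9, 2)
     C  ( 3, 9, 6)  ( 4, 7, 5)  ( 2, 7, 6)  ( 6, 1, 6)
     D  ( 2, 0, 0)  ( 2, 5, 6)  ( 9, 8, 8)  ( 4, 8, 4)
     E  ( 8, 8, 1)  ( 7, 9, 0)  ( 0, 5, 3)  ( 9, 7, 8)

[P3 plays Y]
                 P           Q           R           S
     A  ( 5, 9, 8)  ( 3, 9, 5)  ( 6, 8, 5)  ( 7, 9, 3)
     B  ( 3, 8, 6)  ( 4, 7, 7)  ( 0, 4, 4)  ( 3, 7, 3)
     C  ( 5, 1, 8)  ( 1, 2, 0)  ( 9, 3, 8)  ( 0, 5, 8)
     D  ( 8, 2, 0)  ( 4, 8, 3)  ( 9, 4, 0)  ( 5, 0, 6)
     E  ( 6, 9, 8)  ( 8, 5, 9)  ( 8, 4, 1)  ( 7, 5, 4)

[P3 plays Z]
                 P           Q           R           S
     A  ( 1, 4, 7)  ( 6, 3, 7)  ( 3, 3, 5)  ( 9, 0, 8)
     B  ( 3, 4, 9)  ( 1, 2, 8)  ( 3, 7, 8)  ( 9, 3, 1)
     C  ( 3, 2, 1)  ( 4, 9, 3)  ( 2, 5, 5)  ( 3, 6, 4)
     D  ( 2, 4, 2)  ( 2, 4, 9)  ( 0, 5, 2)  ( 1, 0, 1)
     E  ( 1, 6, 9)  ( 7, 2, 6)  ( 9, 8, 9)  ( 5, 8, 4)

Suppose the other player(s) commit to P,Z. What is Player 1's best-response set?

argmax u_1 = {B,C}

u_1(A vs P,Z) = 1
u_1(B vs P,Z) = 3
u_1(C vs P,Z) = 3
u_1(D vs P,Z) = 2
u_1(E vs P,Z) = 1
max payoff 3 at {B,C}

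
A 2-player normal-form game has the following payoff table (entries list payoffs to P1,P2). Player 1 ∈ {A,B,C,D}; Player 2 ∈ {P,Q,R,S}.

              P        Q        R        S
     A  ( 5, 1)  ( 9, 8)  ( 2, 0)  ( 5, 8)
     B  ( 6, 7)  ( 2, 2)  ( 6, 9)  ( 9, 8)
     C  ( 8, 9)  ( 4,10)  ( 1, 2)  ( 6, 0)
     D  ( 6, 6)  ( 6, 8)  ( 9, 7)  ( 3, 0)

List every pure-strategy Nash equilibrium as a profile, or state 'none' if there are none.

PSNE = {(A,Q)}

(A,P): not NE [P1→C gives 8>5; P2→S gives 8>1]
(A,Q): NE
(A,R): not NE [P1→D gives 9>2; P2→S gives 8>0]
(A,S): not NE [P1→B gives 9>5]
(B,P): not NE [P1→C gives 8>6; P2→R gives 9>7]
(B,Q): not NE [P1→A gives 9>2; P2→R gives 9>2]
(B,R): not NE [P1→D gives 9>6]
(B,S): not NE [P2→R gives 9>8]
(C,P): not NE [P2→Q gives 10>9]
(C,Q): not NE [P1→A gives 9>4]
(C,R): not NE [P1→D gives 9>1; P2→Q gives 10>2]
(C,S): not NE [P1→B gives 9>6; P2→Q gives 10>0]
(D,P): not NE [P1→C gives 8>6; P2→Q gives 8>6]
(D,Q): not NE [P1→A gives 9>6]
(D,R): not NE [P2→Q gives 8>7]
(D,S): not NE [P1→B gives 9>3; P2→Q gives 8>0]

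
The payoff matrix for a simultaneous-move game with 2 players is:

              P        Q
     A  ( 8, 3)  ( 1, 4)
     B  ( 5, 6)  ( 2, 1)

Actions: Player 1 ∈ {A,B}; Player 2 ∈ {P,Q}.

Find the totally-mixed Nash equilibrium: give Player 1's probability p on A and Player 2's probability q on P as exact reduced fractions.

P1 indiff ⇒ q·8+(1-q)·1 = q·5+(1-q)·2 ⇒ q(3) = (1-q)(1) ⇒ q = 1/4
P2 indiff ⇒ p·3+(1-p)·6 = p·4+(1-p)·1 ⇒ p(-1) = (1-p)(-5) ⇒ p = 5/6

p=5/6, q=1/4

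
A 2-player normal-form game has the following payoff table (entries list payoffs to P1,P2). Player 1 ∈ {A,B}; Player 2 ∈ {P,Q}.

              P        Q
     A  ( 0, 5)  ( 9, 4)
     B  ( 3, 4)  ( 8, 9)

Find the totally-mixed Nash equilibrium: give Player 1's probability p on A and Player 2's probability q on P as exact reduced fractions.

P1 indiff ⇒ q·0+(1-q)·9 = q·3+(1-q)·8 ⇒ q(-3) = (1-q)(-1) ⇒ q = 1/4
P2 indiff ⇒ p·5+(1-p)·4 = p·4+(1-p)·9 ⇒ p(1) = (1-p)(5) ⇒ p = 5/6

P1 mixes 5/6 on A; P2 mixes 1/4 on P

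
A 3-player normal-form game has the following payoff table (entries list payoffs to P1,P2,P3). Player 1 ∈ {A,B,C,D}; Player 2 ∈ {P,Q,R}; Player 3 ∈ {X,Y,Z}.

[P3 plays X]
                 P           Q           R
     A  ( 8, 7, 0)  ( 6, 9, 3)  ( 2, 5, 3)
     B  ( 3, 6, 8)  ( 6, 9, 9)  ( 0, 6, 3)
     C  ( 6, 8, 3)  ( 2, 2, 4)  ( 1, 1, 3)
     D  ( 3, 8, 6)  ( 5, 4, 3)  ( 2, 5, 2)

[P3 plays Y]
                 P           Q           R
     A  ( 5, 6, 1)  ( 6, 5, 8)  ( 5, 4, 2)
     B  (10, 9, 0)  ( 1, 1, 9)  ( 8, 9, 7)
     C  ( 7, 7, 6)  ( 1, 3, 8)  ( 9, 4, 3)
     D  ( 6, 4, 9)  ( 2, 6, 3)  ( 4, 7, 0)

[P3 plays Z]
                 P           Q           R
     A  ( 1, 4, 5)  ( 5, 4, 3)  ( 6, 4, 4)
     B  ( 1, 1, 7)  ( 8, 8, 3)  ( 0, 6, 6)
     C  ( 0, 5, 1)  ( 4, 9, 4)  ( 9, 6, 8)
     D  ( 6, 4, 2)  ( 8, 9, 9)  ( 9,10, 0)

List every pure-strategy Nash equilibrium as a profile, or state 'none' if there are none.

(A,P,X): not NE [P2→Q gives 9>7; P3→Z gives 5>0]
(A,P,Y): not NE [P1→B gives 10>5; P3→Z gives 5>1]
(A,P,Z): not NE [P1→D gives 6>1]
(A,Q,X): not NE [P3→Y gives 8>3]
(A,Q,Y): not NE [P2→P gives 6>5]
(A,Q,Z): not NE [P1→D gives 8>5; P3→Y gives 8>3]
(A,R,X): not NE [P2→Q gives 9>5; P3→Z gives 4>3]
(A,R,Y): not NE [P1→C gives 9>5; P2→P gives 6>4; P3→Z gives 4>2]
(A,R,Z): not NE [P1→D gives 9>6]
(B,P,X): not NE [P1→A gives 8>3; P2→Q gives 9>6]
(B,P,Y): not NE [P3→X gives 8>0]
(B,P,Z): not NE [P1→D gives 6>1; P2→Q gives 8>1; P3→X gives 8>7]
(B,Q,X): NE
(B,Q,Y): not NE [P1→A gives 6>1; P2→R gives 9>1]
(B,Q,Z): not NE [P3→Y gives 9>3]
(B,R,X): not NE [P1→D gives 2>0; P2→Q gives 9>6; P3→Y gives 7>3]
(B,R,Y): not NE [P1→C gives 9>8]
(B,R,Z): not NE [P1→D gives 9>0; P2→Q gives 8>6; P3→Y gives 7>6]
(C,P,X): not NE [P1→A gives 8>6; P3→Y gives 6>3]
(C,P,Y): not NE [P1→B gives 10>7]
(C,P,Z): not NE [P1→D gives 6>0; P2→Q gives 9>5; P3→Y gives 6>1]
(C,Q,X): not NE [P1→B gives 6>2; P2→P gives 8>2; P3→Y gives 8>4]
(C,Q,Y): not NE [P1→A gives 6>1; P2→P gives 7>3]
(C,Q,Z): not NE [P1→D gives 8>4; P3→Y gives 8>4]
(C,R,X): not NE [P1→D gives 2>1; P2→P gives 8>1; P3→Z gives 8>3]
(C,R,Y): not NE [P2→P gives 7>4; P3→Z gives 8>3]
(C,R,Z): not NE [P2→Q gives 9>6]
(D,P,X): not NE [P1→A gives 8>3; P3→Y gives 9>6]
(D,P,Y): not NE [P1→B gives 10>6; P2→R gives 7>4]
(D,P,Z): not NE [P2→R gives 10>4; P3→Y gives 9>2]
(D,Q,X): not NE [P1→B gives 6>5; P2→P gives 8>4; P3→Z gives 9>3]
(D,Q,Y): not NE [P1→A gives 6>2; P2→R gives 7>6; P3→Z gives 9>3]
(D,Q,Z): not NE [P2→R gives 10>9]
(D,R,X): not NE [P2→P gives 8>5]
(D,R,Y): not NE [P1→C gives 9>4; P3→X gives 2>0]
(D,R,Z): not NE [P3→X gives 2>0]

Nash profiles: (B,Q,X)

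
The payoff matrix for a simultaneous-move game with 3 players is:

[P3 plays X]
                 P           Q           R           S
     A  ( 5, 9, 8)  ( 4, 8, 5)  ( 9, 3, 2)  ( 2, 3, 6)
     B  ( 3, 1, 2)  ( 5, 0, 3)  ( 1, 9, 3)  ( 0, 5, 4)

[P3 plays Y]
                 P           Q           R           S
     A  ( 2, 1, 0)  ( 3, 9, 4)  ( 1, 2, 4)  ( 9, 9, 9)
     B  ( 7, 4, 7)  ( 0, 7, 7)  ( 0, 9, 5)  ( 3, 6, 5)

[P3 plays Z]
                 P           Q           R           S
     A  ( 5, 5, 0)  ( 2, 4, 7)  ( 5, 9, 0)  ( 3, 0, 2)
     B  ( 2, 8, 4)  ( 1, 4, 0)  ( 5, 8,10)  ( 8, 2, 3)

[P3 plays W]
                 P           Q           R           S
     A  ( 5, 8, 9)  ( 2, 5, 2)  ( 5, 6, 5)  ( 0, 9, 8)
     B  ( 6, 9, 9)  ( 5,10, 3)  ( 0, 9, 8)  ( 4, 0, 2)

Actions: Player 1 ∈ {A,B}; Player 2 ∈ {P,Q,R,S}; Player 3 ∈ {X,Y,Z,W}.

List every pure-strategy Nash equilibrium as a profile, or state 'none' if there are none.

PSNE = {(A,S,Y), (B,R,Z)}

(A,P,X): not NE [P3→W gives 9>8]
(A,P,Y): not NE [P1→B gives 7>2; P2→S gives 9>1; P3→W gives 9>0]
(A,P,Z): not NE [P2→R gives 9>5; P3→W gives 9>0]
(A,P,W): not NE [P1→B gives 6>5; P2→S gives 9>8]
(A,Q,X): not NE [P1→B gives 5>4; P2→P gives 9>8; P3→Z gives 7>5]
(A,Q,Y): not NE [P3→Z gives 7>4]
(A,Q,Z): not NE [P2→R gives 9>4]
(A,Q,W): not NE [P1→B gives 5>2; P2→S gives 9>5; P3→Z gives 7>2]
(A,R,X): not NE [P2→P gives 9>3; P3→W gives 5>2]
(A,R,Y): not NE [P2→S gives 9>2; P3→W gives 5>4]
(A,R,Z): not NE [P3→W gives 5>0]
(A,R,W): not NE [P2→S gives 9>6]
(A,S,X): not NE [P2→P gives 9>3; P3→Y gives 9>6]
(A,S,Y): NE
(A,S,Z): not NE [P1→B gives 8>3; P2→R gives 9>0; P3→Y gives 9>2]
(A,S,W): not NE [P1→B gives 4>0; P3→Y gives 9>8]
(B,P,X): not NE [P1→A gives 5>3; P2→R gives 9>1; P3→W gives 9>2]
(B,P,Y): not NE [P2→R gives 9>4; P3→W gives 9>7]
(B,P,Z): not NE [P1→A gives 5>2; P3→W gives 9>4]
(B,P,W): not NE [P2→Q gives 10>9]
(B,Q,X): not NE [P2→R gives 9>0; P3→Y gives 7>3]
(B,Q,Y): not NE [P1→A gives 3>0; P2→R gives 9>7]
(B,Q,Z): not NE [P1→A gives 2>1; P2→R gives 8>4; P3→Y gives 7>0]
(B,Q,W): not NE [P3→Y gives 7>3]
(B,R,X): not NE [P1→A gives 9>1; P3→Z gives 10>3]
(B,R,Y): not NE [P1→A gives 1>0; P3→Z gives 10>5]
(B,R,Z): NE
(B,R,W): not NE [P1→A gives 5>0; P2→Q gives 10>9; P3→Z gives 10>8]
(B,S,X): not NE [P1→A gives 2>0; P2→R gives 9>5; P3→Y gives 5>4]
(B,S,Y): not NE [P1→A gives 9>3; P2→R gives 9>6]
(B,S,Z): not NE [P2→R gives 8>2; P3→Y gives 5>3]
(B,S,W): not NE [P2→Q gives 10>0; P3→Y gives 5>2]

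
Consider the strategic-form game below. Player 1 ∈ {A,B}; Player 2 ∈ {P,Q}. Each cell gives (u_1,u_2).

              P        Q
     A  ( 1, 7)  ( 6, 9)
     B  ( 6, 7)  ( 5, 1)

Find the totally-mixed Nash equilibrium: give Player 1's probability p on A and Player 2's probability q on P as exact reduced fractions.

P1 indiff ⇒ q·1+(1-q)·6 = q·6+(1-q)·5 ⇒ q(-5) = (1-q)(-1) ⇒ q = 1/6
P2 indiff ⇒ p·7+(1-p)·7 = p·9+(1-p)·1 ⇒ p(-2) = (1-p)(-6) ⇒ p = 3/4

P1 mixes 3/4 on A; P2 mixes 1/6 on P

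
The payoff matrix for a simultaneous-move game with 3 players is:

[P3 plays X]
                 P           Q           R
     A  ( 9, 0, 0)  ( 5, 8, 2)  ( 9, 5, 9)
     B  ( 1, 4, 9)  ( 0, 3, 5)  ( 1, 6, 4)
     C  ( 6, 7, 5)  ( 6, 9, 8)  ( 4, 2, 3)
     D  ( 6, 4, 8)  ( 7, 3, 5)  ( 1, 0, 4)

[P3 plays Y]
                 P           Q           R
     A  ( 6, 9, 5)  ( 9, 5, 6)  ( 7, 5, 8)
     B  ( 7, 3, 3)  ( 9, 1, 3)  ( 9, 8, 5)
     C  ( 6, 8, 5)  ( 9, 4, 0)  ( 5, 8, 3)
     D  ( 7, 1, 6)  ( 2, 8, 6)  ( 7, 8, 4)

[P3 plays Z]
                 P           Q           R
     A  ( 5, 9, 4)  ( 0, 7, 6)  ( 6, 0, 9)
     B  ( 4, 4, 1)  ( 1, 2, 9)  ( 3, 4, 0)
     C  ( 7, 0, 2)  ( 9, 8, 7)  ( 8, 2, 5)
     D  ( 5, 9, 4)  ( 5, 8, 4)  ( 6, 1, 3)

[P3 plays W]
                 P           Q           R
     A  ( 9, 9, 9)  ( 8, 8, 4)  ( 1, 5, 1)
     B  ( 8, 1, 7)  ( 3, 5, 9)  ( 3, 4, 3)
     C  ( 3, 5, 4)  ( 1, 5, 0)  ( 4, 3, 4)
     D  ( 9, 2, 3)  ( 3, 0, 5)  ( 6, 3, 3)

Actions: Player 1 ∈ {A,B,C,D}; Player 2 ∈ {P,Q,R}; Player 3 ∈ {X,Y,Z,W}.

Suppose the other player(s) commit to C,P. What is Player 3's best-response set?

P3 best: {X,Y}

u_3(X vs C,P) = 5
u_3(Y vs C,P) = 5
u_3(Z vs C,P) = 2
u_3(W vs C,P) = 4
max payoff 5 at {X,Y}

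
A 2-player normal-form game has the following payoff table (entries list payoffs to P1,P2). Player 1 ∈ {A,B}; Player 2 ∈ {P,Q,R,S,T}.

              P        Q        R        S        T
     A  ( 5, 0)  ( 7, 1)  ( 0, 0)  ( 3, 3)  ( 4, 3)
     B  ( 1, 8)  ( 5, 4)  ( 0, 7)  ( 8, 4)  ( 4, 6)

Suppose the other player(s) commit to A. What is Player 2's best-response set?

argmax u_2 = {S,T}

u_2(P vs A) = 0
u_2(Q vs A) = 1
u_2(R vs A) = 0
u_2(S vs A) = 3
u_2(T vs A) = 3
max payoff 3 at {S,T}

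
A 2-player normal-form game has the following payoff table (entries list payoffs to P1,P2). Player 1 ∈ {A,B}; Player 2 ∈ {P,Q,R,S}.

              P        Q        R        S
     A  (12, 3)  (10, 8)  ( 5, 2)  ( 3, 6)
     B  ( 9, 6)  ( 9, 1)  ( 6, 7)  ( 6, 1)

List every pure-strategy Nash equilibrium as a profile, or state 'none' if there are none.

(A,P): not NE [P2→Q gives 8>3]
(A,Q): NE
(A,R): not NE [P1→B gives 6>5; P2→Q gives 8>2]
(A,S): not NE [P1→B gives 6>3; P2→Q gives 8>6]
(B,P): not NE [P1→A gives 12>9; P2→R gives 7>6]
(B,Q): not NE [P1→A gives 10>9; P2→R gives 7>1]
(B,R): NE
(B,S): not NE [P2→R gives 7>1]

PSNE = {(A,Q), (B,R)}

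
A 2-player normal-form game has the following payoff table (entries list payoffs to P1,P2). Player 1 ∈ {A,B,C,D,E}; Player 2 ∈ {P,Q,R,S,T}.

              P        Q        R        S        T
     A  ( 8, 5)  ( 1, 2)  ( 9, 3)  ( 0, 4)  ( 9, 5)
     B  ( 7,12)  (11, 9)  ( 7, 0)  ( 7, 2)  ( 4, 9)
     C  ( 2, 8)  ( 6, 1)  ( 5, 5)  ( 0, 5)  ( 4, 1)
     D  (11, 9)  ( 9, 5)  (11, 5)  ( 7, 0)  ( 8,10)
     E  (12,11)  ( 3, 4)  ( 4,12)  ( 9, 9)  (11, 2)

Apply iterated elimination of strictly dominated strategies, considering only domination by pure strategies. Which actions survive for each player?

P1 drop C (D beats it: P:11>2 Q:9>6 R:11>5 S:7>0 T:8>4)
P2 drop Q (P beats it: A:5>2 B:12>9 D:9>5 E:11>4)
P2 drop S (P beats it: A:5>4 B:12>2 D:9>0 E:11>9)
P1 drop B (A beats it: P:8>7 R:9>7 T:9>4)
P1→{A,D,E} P2→{P,R,T}

Survivors P1:{A,D,E} P2:{P,R,T}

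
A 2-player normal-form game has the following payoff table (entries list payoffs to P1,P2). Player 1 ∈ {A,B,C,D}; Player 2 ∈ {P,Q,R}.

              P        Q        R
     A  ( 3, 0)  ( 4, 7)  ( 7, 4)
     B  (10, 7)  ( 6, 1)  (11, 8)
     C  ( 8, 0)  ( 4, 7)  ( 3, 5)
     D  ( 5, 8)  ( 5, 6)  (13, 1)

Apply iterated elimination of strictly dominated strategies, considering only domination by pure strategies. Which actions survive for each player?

P1 drop A (B beats it: P:10>3 Q:6>4 R:11>7)
P1 drop C (B beats it: P:10>8 Q:6>4 R:11>3)
P2 drop Q (P beats it: B:7>1 D:8>6)
P1→{B,D} P2→{P,R}

IESDS → P1:{B,D} P2:{P,R}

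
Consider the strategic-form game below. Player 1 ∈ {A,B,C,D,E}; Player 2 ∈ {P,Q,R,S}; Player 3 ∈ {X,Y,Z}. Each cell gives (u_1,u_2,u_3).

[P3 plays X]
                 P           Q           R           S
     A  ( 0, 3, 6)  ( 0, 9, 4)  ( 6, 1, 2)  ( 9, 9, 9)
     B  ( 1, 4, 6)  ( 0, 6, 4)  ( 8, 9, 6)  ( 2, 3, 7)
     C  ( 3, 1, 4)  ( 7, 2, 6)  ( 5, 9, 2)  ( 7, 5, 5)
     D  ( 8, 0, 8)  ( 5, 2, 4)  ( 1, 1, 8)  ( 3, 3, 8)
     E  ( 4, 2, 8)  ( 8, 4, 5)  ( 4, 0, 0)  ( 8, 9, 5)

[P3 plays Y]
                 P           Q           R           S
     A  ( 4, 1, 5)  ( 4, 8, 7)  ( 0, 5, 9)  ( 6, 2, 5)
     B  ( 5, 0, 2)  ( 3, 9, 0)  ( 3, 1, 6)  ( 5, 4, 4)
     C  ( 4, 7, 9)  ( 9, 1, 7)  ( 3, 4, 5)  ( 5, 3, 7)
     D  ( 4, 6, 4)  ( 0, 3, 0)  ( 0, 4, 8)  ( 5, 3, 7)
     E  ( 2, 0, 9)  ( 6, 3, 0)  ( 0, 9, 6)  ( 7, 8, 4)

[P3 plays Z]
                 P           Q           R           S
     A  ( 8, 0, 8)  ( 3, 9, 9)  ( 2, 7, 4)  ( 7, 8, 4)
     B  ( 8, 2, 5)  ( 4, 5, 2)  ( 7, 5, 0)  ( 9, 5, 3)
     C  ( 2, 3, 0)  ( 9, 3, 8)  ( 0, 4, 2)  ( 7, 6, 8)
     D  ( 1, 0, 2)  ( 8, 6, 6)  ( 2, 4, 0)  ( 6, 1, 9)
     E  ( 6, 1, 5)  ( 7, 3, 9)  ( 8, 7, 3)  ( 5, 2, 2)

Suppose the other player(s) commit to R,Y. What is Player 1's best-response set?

u_1(A vs R,Y) = 0
u_1(B vs R,Y) = 3
u_1(C vs R,Y) = 3
u_1(D vs R,Y) = 0
u_1(E vs R,Y) = 0
max payoff 3 at {B,C}

BR_1 = {B,C}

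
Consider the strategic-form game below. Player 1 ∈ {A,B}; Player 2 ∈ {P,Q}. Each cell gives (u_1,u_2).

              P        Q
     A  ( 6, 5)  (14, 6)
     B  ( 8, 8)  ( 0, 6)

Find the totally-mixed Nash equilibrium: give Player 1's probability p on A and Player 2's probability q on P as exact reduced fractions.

P1 indiff ⇒ q·6+(1-q)·14 = q·8+(1-q)·0 ⇒ q(-2) = (1-q)(-14) ⇒ q = 7/8
P2 indiff ⇒ p·5+(1-p)·8 = p·6+(1-p)·6 ⇒ p(-1) = (1-p)(-2) ⇒ p = 2/3

p=2/3, q=7/8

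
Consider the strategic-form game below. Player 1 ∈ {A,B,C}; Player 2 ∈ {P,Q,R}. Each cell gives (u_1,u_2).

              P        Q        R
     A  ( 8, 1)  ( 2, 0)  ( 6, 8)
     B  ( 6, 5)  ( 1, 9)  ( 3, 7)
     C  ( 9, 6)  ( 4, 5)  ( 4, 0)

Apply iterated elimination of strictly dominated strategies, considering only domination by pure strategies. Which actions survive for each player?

P1 drop B (A beats it: P:8>6 Q:2>1 R:6>3)
P2 drop Q (P beats it: A:1>0 C:6>5)
P1→{A,C} P2→{P,R}

IESDS → P1:{A,C} P2:{P,R}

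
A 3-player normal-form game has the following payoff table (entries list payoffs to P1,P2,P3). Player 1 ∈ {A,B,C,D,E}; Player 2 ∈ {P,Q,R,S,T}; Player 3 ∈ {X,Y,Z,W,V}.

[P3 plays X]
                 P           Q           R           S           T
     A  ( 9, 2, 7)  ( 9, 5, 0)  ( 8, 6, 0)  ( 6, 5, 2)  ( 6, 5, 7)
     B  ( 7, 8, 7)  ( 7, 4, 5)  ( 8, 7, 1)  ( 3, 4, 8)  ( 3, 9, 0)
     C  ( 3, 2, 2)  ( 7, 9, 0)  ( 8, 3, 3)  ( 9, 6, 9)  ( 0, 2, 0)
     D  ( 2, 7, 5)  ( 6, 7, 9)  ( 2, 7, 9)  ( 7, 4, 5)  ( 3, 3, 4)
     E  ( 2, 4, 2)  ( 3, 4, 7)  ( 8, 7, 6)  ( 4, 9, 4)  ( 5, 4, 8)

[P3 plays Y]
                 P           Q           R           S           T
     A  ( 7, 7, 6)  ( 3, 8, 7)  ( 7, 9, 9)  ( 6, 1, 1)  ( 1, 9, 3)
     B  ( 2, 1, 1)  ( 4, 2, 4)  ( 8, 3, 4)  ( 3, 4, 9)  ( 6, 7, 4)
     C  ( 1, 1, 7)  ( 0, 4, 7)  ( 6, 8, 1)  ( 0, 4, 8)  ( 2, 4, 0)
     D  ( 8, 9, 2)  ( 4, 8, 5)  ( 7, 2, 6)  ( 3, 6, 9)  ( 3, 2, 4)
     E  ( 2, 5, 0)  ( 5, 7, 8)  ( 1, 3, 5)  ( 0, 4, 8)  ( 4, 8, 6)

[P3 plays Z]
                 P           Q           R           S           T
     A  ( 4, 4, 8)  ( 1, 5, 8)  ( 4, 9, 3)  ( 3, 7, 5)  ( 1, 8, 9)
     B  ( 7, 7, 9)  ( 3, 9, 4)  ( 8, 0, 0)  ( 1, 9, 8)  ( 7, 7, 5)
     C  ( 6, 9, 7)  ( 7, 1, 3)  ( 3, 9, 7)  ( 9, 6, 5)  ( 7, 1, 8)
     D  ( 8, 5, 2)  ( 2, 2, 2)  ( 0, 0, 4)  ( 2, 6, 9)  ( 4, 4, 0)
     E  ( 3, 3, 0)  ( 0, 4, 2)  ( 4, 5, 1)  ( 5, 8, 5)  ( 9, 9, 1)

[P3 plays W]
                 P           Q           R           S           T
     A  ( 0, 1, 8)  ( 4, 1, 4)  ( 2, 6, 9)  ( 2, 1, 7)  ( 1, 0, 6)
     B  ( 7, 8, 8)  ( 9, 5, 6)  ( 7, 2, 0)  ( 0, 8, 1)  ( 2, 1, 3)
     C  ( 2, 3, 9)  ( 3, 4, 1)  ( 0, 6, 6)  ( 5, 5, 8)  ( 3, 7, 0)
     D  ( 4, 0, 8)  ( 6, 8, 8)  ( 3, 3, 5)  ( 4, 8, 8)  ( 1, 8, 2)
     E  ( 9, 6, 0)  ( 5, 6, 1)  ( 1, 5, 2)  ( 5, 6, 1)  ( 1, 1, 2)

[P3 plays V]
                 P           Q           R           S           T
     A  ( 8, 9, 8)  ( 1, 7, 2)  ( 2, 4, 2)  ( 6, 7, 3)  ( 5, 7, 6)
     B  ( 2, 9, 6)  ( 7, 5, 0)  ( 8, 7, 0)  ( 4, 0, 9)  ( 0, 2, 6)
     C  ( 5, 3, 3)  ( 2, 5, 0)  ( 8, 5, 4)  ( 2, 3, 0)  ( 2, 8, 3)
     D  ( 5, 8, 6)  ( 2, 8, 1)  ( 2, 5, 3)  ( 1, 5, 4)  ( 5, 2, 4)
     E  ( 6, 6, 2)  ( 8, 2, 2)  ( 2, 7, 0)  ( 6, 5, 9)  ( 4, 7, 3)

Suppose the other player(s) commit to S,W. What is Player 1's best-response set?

argmax u_1 = {C,E}

u_1(A vs S,W) = 2
u_1(B vs S,W) = 0
u_1(C vs S,W) = 5
u_1(D vs S,W) = 4
u_1(E vs S,W) = 5
max payoff 5 at {C,E}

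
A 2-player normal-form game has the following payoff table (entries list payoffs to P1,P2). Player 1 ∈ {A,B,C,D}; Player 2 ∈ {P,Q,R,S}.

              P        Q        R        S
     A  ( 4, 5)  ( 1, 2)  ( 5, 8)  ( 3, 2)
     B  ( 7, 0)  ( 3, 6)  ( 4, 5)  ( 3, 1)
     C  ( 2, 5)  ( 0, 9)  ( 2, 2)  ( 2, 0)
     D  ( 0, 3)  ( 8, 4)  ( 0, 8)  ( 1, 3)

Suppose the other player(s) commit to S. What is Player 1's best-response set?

P1 best: {A,B}

u_1(A vs S) = 3
u_1(B vs S) = 3
u_1(C vs S) = 2
u_1(D vs S) = 1
max payoff 3 at {A,B}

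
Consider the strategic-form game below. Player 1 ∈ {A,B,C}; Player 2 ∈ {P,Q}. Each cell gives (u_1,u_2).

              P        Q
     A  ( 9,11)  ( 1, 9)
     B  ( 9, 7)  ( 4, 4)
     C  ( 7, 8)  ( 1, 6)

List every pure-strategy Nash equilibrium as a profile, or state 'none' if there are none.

(A,P): NE
(A,Q): not NE [P1→B gives 4>1; P2→P gives 11>9]
(B,P): NE
(B,Q): not NE [P2→P gives 7>4]
(C,P): not NE [P1→B gives 9>7]
(C,Q): not NE [P1→B gives 4>1; P2→P gives 8>6]

PSNE = {(A,P), (B,P)}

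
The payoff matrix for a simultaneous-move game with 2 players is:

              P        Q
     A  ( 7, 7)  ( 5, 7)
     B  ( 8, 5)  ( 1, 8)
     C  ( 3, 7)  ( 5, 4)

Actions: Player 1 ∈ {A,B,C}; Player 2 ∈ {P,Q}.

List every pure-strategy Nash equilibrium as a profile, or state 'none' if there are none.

Nash profiles: (A,Q)

(A,P): not NE [P1→B gives 8>7]
(A,Q): NE
(B,P): not NE [P2→Q gives 8>5]
(B,Q): not NE [P1→C gives 5>1]
(C,P): not NE [P1→B gives 8>3]
(C,Q): not NE [P2→P gives 7>4]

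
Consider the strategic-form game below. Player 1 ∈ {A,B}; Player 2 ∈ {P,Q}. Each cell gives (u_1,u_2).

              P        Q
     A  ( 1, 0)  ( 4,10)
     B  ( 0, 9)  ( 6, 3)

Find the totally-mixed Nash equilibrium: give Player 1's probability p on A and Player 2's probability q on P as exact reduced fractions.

p=3/8, q=2/3

P1 indiff ⇒ q·1+(1-q)·4 = q·0+(1-q)·6 ⇒ q(1) = (1-q)(2) ⇒ q = 2/3
P2 indiff ⇒ p·0+(1-p)·9 = p·10+(1-p)·3 ⇒ p(-10) = (1-p)(-6) ⇒ p = 3/8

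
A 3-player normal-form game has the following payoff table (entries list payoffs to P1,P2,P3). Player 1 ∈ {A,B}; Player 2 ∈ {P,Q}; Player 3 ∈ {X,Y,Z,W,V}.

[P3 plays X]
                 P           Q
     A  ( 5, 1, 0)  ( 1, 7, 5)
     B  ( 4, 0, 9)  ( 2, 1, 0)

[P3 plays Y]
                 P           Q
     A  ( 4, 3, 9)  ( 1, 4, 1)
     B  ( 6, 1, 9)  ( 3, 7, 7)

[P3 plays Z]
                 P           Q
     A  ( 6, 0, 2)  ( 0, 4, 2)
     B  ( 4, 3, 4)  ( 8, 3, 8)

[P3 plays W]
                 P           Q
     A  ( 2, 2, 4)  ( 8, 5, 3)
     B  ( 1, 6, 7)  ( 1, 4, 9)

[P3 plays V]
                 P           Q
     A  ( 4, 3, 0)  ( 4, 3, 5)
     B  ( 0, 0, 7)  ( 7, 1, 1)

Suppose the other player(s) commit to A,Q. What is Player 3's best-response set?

P3 best: {X,V}

u_3(X vs A,Q) = 5
u_3(Y vs A,Q) = 1
u_3(Z vs A,Q) = 2
u_3(W vs A,Q) = 3
u_3(V vs A,Q) = 5
max payoff 5 at {X,V}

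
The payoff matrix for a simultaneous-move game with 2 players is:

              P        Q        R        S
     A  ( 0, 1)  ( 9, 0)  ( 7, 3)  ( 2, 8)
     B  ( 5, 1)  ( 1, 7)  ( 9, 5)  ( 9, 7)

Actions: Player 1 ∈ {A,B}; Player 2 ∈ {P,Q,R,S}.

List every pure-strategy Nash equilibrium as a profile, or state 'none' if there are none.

(A,P): not NE [P1→B gives 5>0; P2→S gives 8>1]
(A,Q): not NE [P2→S gives 8>0]
(A,R): not NE [P1→B gives 9>7; P2→S gives 8>3]
(A,S): not NE [P1→B gives 9>2]
(B,P): not NE [P2→S gives 7>1]
(B,Q): not NE [P1→A gives 9>1]
(B,R): not NE [P2→S gives 7>5]
(B,S): NE

Nash profiles: (B,S)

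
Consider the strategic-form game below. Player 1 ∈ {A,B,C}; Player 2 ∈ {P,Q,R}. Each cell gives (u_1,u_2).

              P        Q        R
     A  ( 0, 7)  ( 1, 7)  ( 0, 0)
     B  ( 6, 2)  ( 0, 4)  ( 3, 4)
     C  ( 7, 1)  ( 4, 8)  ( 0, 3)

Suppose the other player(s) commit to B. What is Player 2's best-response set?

BR_2 = {Q,R}

u_2(P vs B) = 2
u_2(Q vs B) = 4
u_2(R vs B) = 4
max payoff 4 at {Q,R}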